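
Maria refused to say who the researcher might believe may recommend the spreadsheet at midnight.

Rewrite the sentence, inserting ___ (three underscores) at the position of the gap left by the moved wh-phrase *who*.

Before movement: The researcher might believe who may recommend the spreadsheet at midnight.
The filler 'who' is interpreted as the subject of the clause embedded under 'believe'. The gap is right after 'believe'.

Maria refused to say who the researcher might believe ___ may recommend the spreadsheet at midnight.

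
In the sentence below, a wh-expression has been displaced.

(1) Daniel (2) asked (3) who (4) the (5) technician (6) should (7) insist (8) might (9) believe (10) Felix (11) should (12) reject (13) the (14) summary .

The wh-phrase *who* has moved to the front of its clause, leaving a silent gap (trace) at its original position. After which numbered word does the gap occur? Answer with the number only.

7

Underlying clause: The technician should insist who might believe Felix should reject the summary.
'who' is the subject of the clause embedded under 'insist'. Fronting leaves a gap immediately after 'insist':
Daniel asked who the technician should insist ___ might believe Felix should reject the summary.
'insist' is word 7.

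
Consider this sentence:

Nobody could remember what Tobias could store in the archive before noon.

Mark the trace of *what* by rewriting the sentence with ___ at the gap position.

Nobody could remember what Tobias could store ___ in the archive before noon.

Before movement: Tobias could store what in the archive before noon.
The filler 'what' is interpreted as the direct object of 'store'. The gap is right after 'store'.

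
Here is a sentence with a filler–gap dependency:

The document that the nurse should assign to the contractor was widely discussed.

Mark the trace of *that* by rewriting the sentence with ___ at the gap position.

The document that the nurse should assign ___ to the contractor was widely discussed.

The filler 'that' is interpreted as the direct object of 'assign'. The gap is right after 'assign'.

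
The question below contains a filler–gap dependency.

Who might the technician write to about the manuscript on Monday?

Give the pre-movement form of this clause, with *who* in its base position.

'who' functions as the object of the preposition 'to'. Wh-movement fronts it, leaving a gap right after 'to':
Who might the technician write to ___ about the manuscript on Monday?

The technician might write to who about the manuscript on Monday.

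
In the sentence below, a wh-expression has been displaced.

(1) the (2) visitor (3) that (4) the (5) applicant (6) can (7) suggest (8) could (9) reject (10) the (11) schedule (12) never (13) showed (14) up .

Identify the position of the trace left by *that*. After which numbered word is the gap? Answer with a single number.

7

'that' is the subject of the clause embedded under 'suggest'. It moves to the left edge, and the trace sits right after 'suggest':
The visitor that the applicant can suggest ___ could reject the schedule never showed up.
'suggest' is word 7.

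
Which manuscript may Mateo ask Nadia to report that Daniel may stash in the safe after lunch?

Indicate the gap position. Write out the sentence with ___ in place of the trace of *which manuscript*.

Pre-movement form: Mateo may ask Nadia to report that Daniel may stash which manuscript in the safe after lunch.
'which manuscript' functions as the direct object of 'stash'. The gap is right after 'stash'.

Which manuscript may Mateo ask Nadia to report that Daniel may stash ___ in the safe after lunch?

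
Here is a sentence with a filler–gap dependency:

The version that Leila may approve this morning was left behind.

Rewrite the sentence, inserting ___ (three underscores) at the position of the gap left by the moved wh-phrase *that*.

'that' is the direct object of 'approve'. The gap is right after 'approve'.

The version that Leila may approve ___ this morning was left behind.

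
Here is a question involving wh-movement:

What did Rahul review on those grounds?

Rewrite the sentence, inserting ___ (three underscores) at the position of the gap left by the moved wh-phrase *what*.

Underlying clause: Rahul did review what on those grounds.
'what' is the direct object of 'review'. The gap is right after 'review'.

What did Rahul review ___ on those grounds?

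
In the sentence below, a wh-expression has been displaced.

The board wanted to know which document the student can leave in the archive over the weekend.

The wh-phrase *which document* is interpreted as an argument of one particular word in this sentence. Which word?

Pre-movement form: The student can leave which document in the archive over the weekend.
The filler 'which document' is interpreted as the direct object of 'leave'. Fronting leaves a gap immediately after 'leave':
The board wanted to know which document the student can leave ___ in the archive over the weekend.

leave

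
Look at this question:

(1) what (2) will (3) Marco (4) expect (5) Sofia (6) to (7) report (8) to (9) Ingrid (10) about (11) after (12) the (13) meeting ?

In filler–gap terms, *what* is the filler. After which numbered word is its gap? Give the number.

10

Pre-movement form: Marco will expect Sofia to report to Ingrid about what after the meeting.
'what' is the object of the preposition 'about'. Wh-movement fronts it, leaving a gap right after 'about':
What will Marco expect Sofia to report to Ingrid about ___ after the meeting?
'about' is word 10.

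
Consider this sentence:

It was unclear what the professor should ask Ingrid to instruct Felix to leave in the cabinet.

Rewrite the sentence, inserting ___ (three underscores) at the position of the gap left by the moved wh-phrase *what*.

In situ: The professor should ask Ingrid to instruct Felix to leave what in the cabinet.
'what' is the direct object of 'leave'. The gap is right after 'leave'.

It was unclear what the professor should ask Ingrid to instruct Felix to leave ___ in the cabinet.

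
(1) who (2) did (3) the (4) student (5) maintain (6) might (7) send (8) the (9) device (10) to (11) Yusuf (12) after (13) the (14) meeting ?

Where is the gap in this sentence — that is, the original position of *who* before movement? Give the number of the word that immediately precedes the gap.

5

Pre-movement form: The student did maintain who might send the device to Yusuf after the meeting.
'who' is the subject of the clause embedded under 'maintain'. It moves to the left edge, and the trace sits right after 'maintain':
Who did the student maintain ___ might send the device to Yusuf after the meeting?
'maintain' is word 5.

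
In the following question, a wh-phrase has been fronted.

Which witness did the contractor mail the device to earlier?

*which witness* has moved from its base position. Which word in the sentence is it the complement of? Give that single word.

to

Pre-movement form: The contractor did mail the device to which witness earlier.
The filler 'which witness' is interpreted as the object of the preposition 'to' (recipient of 'mail'). It moves to the left edge, and the trace sits right after 'to':
Which witness did the contractor mail the device to ___ earlier?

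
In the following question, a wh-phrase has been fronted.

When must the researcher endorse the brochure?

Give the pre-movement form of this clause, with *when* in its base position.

The researcher must endorse the brochure when.

'when' is the temporal adjunct. It moves to the left edge, and the trace sits right after 'brochure':
When must the researcher endorse the brochure ___?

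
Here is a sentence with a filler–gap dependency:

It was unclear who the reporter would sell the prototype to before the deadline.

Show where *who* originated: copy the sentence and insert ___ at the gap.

Before movement: The reporter would sell the prototype to who before the deadline.
'who' is the object of the preposition 'to' (recipient of 'sell'). The gap is right after 'to'.

It was unclear who the reporter would sell the prototype to ___ before the deadline.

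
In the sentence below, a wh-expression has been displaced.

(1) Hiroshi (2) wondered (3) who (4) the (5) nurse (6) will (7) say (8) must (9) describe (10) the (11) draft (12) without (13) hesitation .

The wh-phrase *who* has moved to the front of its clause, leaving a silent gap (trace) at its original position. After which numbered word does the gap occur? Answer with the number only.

In situ: The nurse will say who must describe the draft without hesitation.
'who' functions as the subject of the clause embedded under 'say'. It moves to the left edge, and the trace sits right after 'say':
Hiroshi wondered who the nurse will say ___ must describe the draft without hesitation.
'say' is word 7.

7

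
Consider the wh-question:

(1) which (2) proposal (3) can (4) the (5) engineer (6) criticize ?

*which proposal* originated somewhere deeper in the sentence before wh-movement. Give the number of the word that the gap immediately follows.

6

Pre-movement form: The engineer can criticize which proposal.
'which proposal' is the direct object of 'criticize'. Fronting leaves a gap immediately after 'criticize':
Which proposal can the engineer criticize ___?
'criticize' is word 6.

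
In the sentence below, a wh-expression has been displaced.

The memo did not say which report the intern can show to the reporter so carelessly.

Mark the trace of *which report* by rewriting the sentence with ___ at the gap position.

The memo did not say which report the intern can show ___ to the reporter so carelessly.

Underlying clause: The intern can show which report to the reporter so carelessly.
'which report' functions as the direct object of 'show'. The gap is right after 'show'.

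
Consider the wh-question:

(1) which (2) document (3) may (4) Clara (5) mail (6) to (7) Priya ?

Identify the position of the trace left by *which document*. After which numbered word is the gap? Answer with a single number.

Underlying clause: Clara may mail which document to Priya.
'which document' functions as the direct object of 'mail'. Wh-movement fronts it, leaving a gap right after 'mail':
Which document may Clara mail ___ to Priya?
'mail' is word 5.

5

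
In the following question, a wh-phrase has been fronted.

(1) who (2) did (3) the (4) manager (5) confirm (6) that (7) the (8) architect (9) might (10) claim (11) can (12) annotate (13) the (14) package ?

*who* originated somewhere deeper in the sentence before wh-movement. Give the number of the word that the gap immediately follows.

Before movement: The manager did confirm that the architect might claim who can annotate the package.
'who' functions as the subject of the clause embedded under 'claim'. Wh-movement fronts it, leaving a gap right after 'claim':
Who did the manager confirm that the architect might claim ___ can annotate the package?
'claim' is word 10.

10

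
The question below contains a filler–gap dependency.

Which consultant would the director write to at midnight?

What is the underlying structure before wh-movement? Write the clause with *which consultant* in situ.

'which consultant' functions as the object of the preposition 'to'. Wh-movement fronts it, leaving a gap right after 'to':
Which consultant would the director write to ___ at midnight?

The director would write to which consultant at midnight.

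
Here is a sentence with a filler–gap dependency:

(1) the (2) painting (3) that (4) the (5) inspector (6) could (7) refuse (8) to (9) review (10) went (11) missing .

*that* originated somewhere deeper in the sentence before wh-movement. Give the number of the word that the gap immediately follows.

9

'that' functions as the direct object of 'review'. It moves to the left edge, and the trace sits right after 'review':
The painting that the inspector could refuse to review ___ went missing.
'review' is word 9.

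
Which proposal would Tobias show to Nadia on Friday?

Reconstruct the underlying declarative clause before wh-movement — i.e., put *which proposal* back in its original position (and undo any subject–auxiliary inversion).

Tobias would show which proposal to Nadia on Friday.

'which proposal' is the direct object of 'show'. Wh-movement fronts it, leaving a gap right after 'show':
Which proposal would Tobias show ___ to Nadia on Friday?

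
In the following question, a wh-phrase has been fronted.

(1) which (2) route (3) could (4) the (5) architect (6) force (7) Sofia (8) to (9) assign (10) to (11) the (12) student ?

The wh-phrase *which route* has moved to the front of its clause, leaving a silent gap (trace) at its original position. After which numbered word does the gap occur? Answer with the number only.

In situ: The architect could force Sofia to assign which route to the student.
'which route' is the direct object of 'assign'. It moves to the left edge, and the trace sits right after 'assign':
Which route could the architect force Sofia to assign ___ to the student?
'assign' is word 9.

9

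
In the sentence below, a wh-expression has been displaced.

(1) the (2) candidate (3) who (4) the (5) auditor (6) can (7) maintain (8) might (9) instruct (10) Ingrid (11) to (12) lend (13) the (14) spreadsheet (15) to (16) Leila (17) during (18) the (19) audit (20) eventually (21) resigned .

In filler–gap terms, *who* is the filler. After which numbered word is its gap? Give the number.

'who' is the subject of the clause embedded under 'maintain'. Fronting leaves a gap immediately after 'maintain':
The candidate who the auditor can maintain ___ might instruct Ingrid to lend the spreadsheet to Leila during the audit eventually resigned.
'maintain' is word 7.

7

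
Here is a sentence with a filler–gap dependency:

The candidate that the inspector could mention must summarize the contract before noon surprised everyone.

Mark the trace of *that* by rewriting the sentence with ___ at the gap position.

The filler 'that' is interpreted as the subject of the clause embedded under 'mention'. The gap is right after 'mention'.

The candidate that the inspector could mention ___ must summarize the contract before noon surprised everyone.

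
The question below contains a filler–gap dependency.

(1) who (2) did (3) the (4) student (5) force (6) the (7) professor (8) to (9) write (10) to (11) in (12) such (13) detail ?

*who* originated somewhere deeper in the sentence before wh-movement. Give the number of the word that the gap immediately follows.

10

Underlying clause: The student did force the professor to write to who in such detail.
'who' is the object of the preposition 'to'. It moves to the left edge, and the trace sits right after 'to':
Who did the student force the professor to write to ___ in such detail?
'to' is word 10.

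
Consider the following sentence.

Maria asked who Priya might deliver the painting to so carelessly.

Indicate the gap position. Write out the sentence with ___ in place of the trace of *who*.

Before movement: Priya might deliver the painting to who so carelessly.
The filler 'who' is interpreted as the object of the preposition 'to' (recipient of 'deliver'). The gap is right after 'to'.

Maria asked who Priya might deliver the painting to ___ so carelessly.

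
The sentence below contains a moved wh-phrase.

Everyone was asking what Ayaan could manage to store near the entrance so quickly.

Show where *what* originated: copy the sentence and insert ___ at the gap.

Everyone was asking what Ayaan could manage to store ___ near the entrance so quickly.

Pre-movement form: Ayaan could manage to store what near the entrance so quickly.
The filler 'what' is interpreted as the direct object of 'store'. The gap is right after 'store'.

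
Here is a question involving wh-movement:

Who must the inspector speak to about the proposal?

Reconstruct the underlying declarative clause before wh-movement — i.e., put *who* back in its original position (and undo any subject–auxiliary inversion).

The inspector must speak to who about the proposal.

The filler 'who' is interpreted as the object of the preposition 'to'. Fronting leaves a gap immediately after 'to':
Who must the inspector speak to ___ about the proposal?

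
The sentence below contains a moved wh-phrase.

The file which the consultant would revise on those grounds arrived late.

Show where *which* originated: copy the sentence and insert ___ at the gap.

The file which the consultant would revise ___ on those grounds arrived late.

'which' is the direct object of 'revise'. The gap is right after 'revise'.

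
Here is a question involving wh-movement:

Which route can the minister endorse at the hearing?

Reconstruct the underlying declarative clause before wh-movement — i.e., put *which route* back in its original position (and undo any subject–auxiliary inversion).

'which route' functions as the direct object of 'endorse'. Fronting leaves a gap immediately after 'endorse':
Which route can the minister endorse ___ at the hearing?

The minister can endorse which route at the hearing.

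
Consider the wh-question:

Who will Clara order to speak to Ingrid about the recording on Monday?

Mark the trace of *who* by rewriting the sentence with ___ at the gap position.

Before movement: Clara will order who to speak to Ingrid about the recording on Monday.
The filler 'who' is interpreted as the direct object of 'order'. The gap is right after 'order'.

Who will Clara order ___ to speak to Ingrid about the recording on Monday?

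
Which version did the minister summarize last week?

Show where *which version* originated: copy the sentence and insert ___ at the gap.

Before movement: The minister did summarize which version last week.
'which version' is the direct object of 'summarize'. The gap is right after 'summarize'.

Which version did the minister summarize ___ last week?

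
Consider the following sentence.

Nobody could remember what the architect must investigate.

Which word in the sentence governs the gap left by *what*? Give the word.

investigate

In situ: The architect must investigate what.
'what' is the direct object of 'investigate'. It moves to the left edge, and the trace sits right after 'investigate':
Nobody could remember what the architect must investigate ___.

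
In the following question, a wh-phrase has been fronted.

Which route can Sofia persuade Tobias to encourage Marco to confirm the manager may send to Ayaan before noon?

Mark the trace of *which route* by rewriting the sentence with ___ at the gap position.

Which route can Sofia persuade Tobias to encourage Marco to confirm the manager may send ___ to Ayaan before noon?

Before movement: Sofia can persuade Tobias to encourage Marco to confirm the manager may send which route to Ayaan before noon.
'which route' is the direct object of 'send'. The gap is right after 'send'.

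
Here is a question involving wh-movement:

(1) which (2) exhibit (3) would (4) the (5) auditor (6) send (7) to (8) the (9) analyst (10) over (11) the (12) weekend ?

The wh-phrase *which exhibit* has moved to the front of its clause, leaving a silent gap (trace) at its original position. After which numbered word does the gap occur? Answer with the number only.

6

In situ: The auditor would send which exhibit to the analyst over the weekend.
'which exhibit' functions as the direct object of 'send'. Fronting leaves a gap immediately after 'send':
Which exhibit would the auditor send ___ to the analyst over the weekend?
'send' is word 6.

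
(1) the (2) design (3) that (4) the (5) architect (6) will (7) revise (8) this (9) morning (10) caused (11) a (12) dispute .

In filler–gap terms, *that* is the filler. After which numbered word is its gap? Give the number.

7

'that' functions as the direct object of 'revise'. It moves to the left edge, and the trace sits right after 'revise':
The design that the architect will revise ___ this morning caused a dispute.
'revise' is word 7.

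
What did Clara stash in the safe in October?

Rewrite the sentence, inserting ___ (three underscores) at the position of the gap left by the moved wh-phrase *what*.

Pre-movement form: Clara did stash what in the safe in October.
'what' functions as the direct object of 'stash'. The gap is right after 'stash'.

What did Clara stash ___ in the safe in October?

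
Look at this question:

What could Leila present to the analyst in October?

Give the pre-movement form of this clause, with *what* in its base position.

Leila could present what to the analyst in October.

'what' is the direct object of 'present'. Fronting leaves a gap immediately after 'present':
What could Leila present ___ to the analyst in October?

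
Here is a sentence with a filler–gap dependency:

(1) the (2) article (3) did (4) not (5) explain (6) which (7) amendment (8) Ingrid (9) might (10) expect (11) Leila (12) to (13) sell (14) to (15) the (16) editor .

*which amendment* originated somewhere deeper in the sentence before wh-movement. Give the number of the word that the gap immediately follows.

13

In situ: Ingrid might expect Leila to sell which amendment to the editor.
'which amendment' is the direct object of 'sell'. Fronting leaves a gap immediately after 'sell':
The article did not explain which amendment Ingrid might expect Leila to sell ___ to the editor.
'sell' is word 13.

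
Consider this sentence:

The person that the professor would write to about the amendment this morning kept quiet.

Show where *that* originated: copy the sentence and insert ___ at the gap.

'that' functions as the object of the preposition 'to'. The gap is right after 'to'.

The person that the professor would write to ___ about the amendment this morning kept quiet.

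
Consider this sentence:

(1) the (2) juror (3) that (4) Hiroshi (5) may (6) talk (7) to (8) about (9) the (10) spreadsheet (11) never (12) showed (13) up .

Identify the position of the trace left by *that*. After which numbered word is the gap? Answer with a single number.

7

'that' functions as the object of the preposition 'to'. Fronting leaves a gap immediately after 'to':
The juror that Hiroshi may talk to ___ about the spreadsheet never showed up.
'to' is word 7.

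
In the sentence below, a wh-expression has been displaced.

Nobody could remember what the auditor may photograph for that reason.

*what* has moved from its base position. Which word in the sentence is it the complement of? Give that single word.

In situ: The auditor may photograph what for that reason.
The filler 'what' is interpreted as the direct object of 'photograph'. Wh-movement fronts it, leaving a gap right after 'photograph':
Nobody could remember what the auditor may photograph ___ for that reason.

photograph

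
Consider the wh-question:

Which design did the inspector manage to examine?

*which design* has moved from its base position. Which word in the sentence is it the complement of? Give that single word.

examine

Underlying clause: The inspector did manage to examine which design.
'which design' functions as the direct object of 'examine'. Wh-movement fronts it, leaving a gap right after 'examine':
Which design did the inspector manage to examine ___?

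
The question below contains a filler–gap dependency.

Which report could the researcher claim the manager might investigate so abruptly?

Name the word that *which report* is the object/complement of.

Before movement: The researcher could claim the manager might investigate which report so abruptly.
The filler 'which report' is interpreted as the direct object of 'investigate'. Wh-movement fronts it, leaving a gap right after 'investigate':
Which report could the researcher claim the manager might investigate ___ so abruptly?

investigate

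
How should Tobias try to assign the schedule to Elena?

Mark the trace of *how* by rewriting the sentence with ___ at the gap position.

How should Tobias try to assign the schedule to Elena ___?

Pre-movement form: Tobias should try to assign the schedule to Elena how.
'how' functions as the manner adjunct. The gap is right after 'Elena'.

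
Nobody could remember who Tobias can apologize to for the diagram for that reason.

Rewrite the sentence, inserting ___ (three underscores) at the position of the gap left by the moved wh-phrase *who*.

Before movement: Tobias can apologize to who for the diagram for that reason.
'who' is the object of the preposition 'to'. The gap is right after 'to'.

Nobody could remember who Tobias can apologize to ___ for the diagram for that reason.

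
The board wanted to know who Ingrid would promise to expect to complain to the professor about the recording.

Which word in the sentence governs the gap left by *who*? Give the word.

In situ: Ingrid would promise to expect who to complain to the professor about the recording.
'who' functions as the direct object of 'expect'. It moves to the left edge, and the trace sits right after 'expect':
The board wanted to know who Ingrid would promise to expect ___ to complain to the professor about the recording.

expect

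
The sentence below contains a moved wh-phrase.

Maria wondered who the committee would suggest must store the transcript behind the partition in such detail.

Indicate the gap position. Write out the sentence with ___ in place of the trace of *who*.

Underlying clause: The committee would suggest who must store the transcript behind the partition in such detail.
The filler 'who' is interpreted as the subject of the clause embedded under 'suggest'. The gap is right after 'suggest'.

Maria wondered who the committee would suggest ___ must store the transcript behind the partition in such detail.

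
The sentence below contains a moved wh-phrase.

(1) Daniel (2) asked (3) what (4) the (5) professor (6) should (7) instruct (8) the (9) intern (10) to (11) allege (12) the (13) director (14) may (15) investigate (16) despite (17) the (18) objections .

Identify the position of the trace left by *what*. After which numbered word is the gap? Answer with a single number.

15

Pre-movement form: The professor should instruct the intern to allege the director may investigate what despite the objections.
'what' is the direct object of 'investigate'. Wh-movement fronts it, leaving a gap right after 'investigate':
Daniel asked what the professor should instruct the intern to allege the director may investigate ___ despite the objections.
'investigate' is word 15.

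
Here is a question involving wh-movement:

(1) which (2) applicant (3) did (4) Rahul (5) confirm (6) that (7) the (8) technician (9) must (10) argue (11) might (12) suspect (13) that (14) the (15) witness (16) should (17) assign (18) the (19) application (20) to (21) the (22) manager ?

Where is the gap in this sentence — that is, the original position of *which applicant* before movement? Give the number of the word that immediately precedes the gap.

Underlying clause: Rahul did confirm that the technician must argue which applicant might suspect that the witness should assign the application to the manager.
'which applicant' functions as the subject of the clause embedded under 'argue'. Fronting leaves a gap immediately after 'argue':
Which applicant did Rahul confirm that the technician must argue ___ might suspect that the witness should assign the application to the manager?
'argue' is word 10.

10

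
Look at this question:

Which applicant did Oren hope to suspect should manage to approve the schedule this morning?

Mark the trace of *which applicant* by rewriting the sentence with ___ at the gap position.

Which applicant did Oren hope to suspect ___ should manage to approve the schedule this morning?

In situ: Oren did hope to suspect which applicant should manage to approve the schedule this morning.
The filler 'which applicant' is interpreted as the subject of the clause embedded under 'suspect'. The gap is right after 'suspect'.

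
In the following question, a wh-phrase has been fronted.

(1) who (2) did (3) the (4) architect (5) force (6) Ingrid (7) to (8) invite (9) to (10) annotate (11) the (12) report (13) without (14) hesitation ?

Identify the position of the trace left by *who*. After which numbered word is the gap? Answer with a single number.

8

Pre-movement form: The architect did force Ingrid to invite who to annotate the report without hesitation.
'who' functions as the direct object of 'invite'. It moves to the left edge, and the trace sits right after 'invite':
Who did the architect force Ingrid to invite ___ to annotate the report without hesitation?
'invite' is word 8.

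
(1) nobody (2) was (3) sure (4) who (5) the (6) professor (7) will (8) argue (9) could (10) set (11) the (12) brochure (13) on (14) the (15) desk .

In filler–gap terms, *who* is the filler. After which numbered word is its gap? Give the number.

8

Before movement: The professor will argue who could set the brochure on the desk.
'who' is the subject of the clause embedded under 'argue'. Fronting leaves a gap immediately after 'argue':
Nobody was sure who the professor will argue ___ could set the brochure on the desk.
'argue' is word 8.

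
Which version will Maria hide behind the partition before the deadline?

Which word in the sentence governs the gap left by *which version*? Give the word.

Underlying clause: Maria will hide which version behind the partition before the deadline.
'which version' functions as the direct object of 'hide'. Fronting leaves a gap immediately after 'hide':
Which version will Maria hide ___ behind the partition before the deadline?

hide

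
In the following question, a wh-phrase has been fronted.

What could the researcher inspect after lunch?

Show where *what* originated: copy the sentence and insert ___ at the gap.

What could the researcher inspect ___ after lunch?

Pre-movement form: The researcher could inspect what after lunch.
'what' functions as the direct object of 'inspect'. The gap is right after 'inspect'.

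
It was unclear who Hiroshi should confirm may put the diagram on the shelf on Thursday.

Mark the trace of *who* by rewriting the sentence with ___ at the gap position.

In situ: Hiroshi should confirm who may put the diagram on the shelf on Thursday.
'who' is the subject of the clause embedded under 'confirm'. The gap is right after 'confirm'.

It was unclear who Hiroshi should confirm ___ may put the diagram on the shelf on Thursday.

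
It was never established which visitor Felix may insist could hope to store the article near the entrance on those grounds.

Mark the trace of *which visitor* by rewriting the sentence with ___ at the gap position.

It was never established which visitor Felix may insist ___ could hope to store the article near the entrance on those grounds.

In situ: Felix may insist which visitor could hope to store the article near the entrance on those grounds.
'which visitor' is the subject of the clause embedded under 'insist'. The gap is right after 'insist'.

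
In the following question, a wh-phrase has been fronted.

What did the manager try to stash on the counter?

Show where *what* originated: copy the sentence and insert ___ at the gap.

What did the manager try to stash ___ on the counter?

Before movement: The manager did try to stash what on the counter.
'what' is the direct object of 'stash'. The gap is right after 'stash'.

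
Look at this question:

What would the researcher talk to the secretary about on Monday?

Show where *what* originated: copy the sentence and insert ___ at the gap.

What would the researcher talk to the secretary about ___ on Monday?

Pre-movement form: The researcher would talk to the secretary about what on Monday.
'what' functions as the object of the preposition 'about'. The gap is right after 'about'.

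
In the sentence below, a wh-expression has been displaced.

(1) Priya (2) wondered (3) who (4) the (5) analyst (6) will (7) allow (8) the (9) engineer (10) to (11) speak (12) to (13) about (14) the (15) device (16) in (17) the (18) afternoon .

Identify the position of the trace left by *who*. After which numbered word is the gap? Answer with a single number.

Pre-movement form: The analyst will allow the engineer to speak to who about the device in the afternoon.
'who' functions as the object of the preposition 'to'. It moves to the left edge, and the trace sits right after 'to':
Priya wondered who the analyst will allow the engineer to speak to ___ about the device in the afternoon.
'to' is word 12.

12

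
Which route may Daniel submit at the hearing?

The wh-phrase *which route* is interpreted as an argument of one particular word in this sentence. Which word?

In situ: Daniel may submit which route at the hearing.
The filler 'which route' is interpreted as the direct object of 'submit'. It moves to the left edge, and the trace sits right after 'submit':
Which route may Daniel submit ___ at the hearing?

submit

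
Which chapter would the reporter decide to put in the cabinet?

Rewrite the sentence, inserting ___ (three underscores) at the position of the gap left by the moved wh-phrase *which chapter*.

Pre-movement form: The reporter would decide to put which chapter in the cabinet.
The filler 'which chapter' is interpreted as the direct object of 'put'. The gap is right after 'put'.

Which chapter would the reporter decide to put ___ in the cabinet?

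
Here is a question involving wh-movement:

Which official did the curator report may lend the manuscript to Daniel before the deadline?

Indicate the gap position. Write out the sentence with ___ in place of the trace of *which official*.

Which official did the curator report ___ may lend the manuscript to Daniel before the deadline?

In situ: The curator did report which official may lend the manuscript to Daniel before the deadline.
'which official' is the subject of the clause embedded under 'report'. The gap is right after 'report'.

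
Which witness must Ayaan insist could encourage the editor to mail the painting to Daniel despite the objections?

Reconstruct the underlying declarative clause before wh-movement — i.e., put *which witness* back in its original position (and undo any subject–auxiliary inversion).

The filler 'which witness' is interpreted as the subject of the clause embedded under 'insist'. It moves to the left edge, and the trace sits right after 'insist':
Which witness must Ayaan insist ___ could encourage the editor to mail the painting to Daniel despite the objections?

Ayaan must insist which witness could encourage the editor to mail the painting to Daniel despite the objections.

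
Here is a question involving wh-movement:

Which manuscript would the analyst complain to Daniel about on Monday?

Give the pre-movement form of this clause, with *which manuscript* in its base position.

'which manuscript' is the object of the preposition 'about'. Fronting leaves a gap immediately after 'about':
Which manuscript would the analyst complain to Daniel about ___ on Monday?

The analyst would complain to Daniel about which manuscript on Monday.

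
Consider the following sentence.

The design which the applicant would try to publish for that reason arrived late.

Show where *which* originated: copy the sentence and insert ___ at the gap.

The filler 'which' is interpreted as the direct object of 'publish'. The gap is right after 'publish'.

The design which the applicant would try to publish ___ for that reason arrived late.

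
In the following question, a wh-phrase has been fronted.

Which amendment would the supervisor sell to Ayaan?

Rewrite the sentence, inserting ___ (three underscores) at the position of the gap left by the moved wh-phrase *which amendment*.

Which amendment would the supervisor sell ___ to Ayaan?

Before movement: The supervisor would sell which amendment to Ayaan.
The filler 'which amendment' is interpreted as the direct object of 'sell'. The gap is right after 'sell'.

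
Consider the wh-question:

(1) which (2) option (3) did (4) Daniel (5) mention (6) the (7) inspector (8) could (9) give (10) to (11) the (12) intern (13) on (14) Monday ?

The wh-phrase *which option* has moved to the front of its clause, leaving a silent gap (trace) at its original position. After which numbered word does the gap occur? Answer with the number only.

Underlying clause: Daniel did mention the inspector could give which option to the intern on Monday.
'which option' is the direct object of 'give'. Wh-movement fronts it, leaving a gap right after 'give':
Which option did Daniel mention the inspector could give ___ to the intern on Monday?
'give' is word 9.

9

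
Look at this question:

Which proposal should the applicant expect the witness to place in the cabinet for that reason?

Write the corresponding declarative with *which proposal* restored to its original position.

The applicant should expect the witness to place which proposal in the cabinet for that reason.

The filler 'which proposal' is interpreted as the direct object of 'place'. It moves to the left edge, and the trace sits right after 'place':
Which proposal should the applicant expect the witness to place ___ in the cabinet for that reason?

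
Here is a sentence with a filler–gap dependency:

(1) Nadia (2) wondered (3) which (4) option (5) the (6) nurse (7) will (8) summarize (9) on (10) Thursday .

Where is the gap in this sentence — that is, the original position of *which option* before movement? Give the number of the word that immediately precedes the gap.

8

Pre-movement form: The nurse will summarize which option on Thursday.
'which option' functions as the direct object of 'summarize'. It moves to the left edge, and the trace sits right after 'summarize':
Nadia wondered which option the nurse will summarize ___ on Thursday.
'summarize' is word 8.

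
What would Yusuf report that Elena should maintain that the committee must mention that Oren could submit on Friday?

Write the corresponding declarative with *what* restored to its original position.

Yusuf would report that Elena should maintain that the committee must mention that Oren could submit what on Friday.

'what' is the direct object of 'submit'. Wh-movement fronts it, leaving a gap right after 'submit':
What would Yusuf report that Elena should maintain that the committee must mention that Oren could submit ___ on Friday?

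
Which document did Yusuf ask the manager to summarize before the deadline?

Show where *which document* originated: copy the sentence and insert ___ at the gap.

Pre-movement form: Yusuf did ask the manager to summarize which document before the deadline.
'which document' is the direct object of 'summarize'. The gap is right after 'summarize'.

Which document did Yusuf ask the manager to summarize ___ before the deadline?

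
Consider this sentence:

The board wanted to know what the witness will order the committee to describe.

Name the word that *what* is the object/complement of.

In situ: The witness will order the committee to describe what.
The filler 'what' is interpreted as the direct object of 'describe'. Wh-movement fronts it, leaving a gap right after 'describe':
The board wanted to know what the witness will order the committee to describe ___.

describe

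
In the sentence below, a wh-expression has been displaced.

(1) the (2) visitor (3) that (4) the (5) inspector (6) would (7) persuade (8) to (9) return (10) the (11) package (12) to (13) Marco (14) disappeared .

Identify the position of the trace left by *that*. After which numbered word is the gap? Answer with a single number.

7

'that' is the direct object of 'persuade'. It moves to the left edge, and the trace sits right after 'persuade':
The visitor that the inspector would persuade ___ to return the package to Marco disappeared.
'persuade' is word 7.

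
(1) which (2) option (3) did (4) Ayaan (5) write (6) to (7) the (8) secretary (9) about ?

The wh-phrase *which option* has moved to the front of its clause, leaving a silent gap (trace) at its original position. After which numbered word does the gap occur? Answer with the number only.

In situ: Ayaan did write to the secretary about which option.
'which option' is the object of the preposition 'about'. It moves to the left edge, and the trace sits right after 'about':
Which option did Ayaan write to the secretary about ___?
'about' is word 9.

9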